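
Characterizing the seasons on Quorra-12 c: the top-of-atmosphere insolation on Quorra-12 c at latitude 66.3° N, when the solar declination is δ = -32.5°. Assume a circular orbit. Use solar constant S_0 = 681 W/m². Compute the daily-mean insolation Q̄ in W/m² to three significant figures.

cos h₀ = −tan(+66.3°) tan(-32.500°) = 1.4513 ≥ 1 ⇒ polar night, h₀ = 0 and Q̄ = 0.

Q̄ ≈ 0.00 W/m²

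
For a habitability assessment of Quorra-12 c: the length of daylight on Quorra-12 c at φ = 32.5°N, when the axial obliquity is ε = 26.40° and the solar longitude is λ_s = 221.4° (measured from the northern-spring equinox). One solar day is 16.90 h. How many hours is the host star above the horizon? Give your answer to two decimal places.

7.39 h

Solar declination: sin δ = sin ε · sin λ_s = sin 26.40° × sin 221.4° = -0.29404, so δ = -17.100°.
cos H₀ = −tan φ · tan δ = −tan(+32.5°) × tan(-17.100°) = 0.1960, so H₀ = 1.3735 rad = 78.70°.
Daylight = 2H₀/(2π) × 16.90 h = (1.3735/π) × 16.90 = 7.39 h.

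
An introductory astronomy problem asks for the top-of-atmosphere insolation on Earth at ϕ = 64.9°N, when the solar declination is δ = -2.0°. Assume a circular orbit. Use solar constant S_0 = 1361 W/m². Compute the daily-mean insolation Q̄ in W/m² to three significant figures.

Q̄ ≈ 163 W/m²

cos h₀ = −tan(+64.9°) tan(-2.000°) = 0.0745, h₀ = 1.4962 rad.
Bracket: h₀ sin ϕ sin δ + cos ϕ cos δ sin h₀ = 1.4962×0.90557×-0.03490 + 0.42420×0.99939×0.99722 = -0.047286 + 0.422763 = 0.375477.
Q̄ = (S_0/π) × [bracket] = (1361/π) × 0.375477 = 162.7 W/m².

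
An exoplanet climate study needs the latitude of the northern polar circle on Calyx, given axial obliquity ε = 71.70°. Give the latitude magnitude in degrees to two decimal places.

The polar circle is the lowest latitude that experiences at least one full rotation of continuous daylight at the northern-summer solstice; it lies at |φ| = 90° − ε = 90° − 71.70° = 18.30°.

18.30°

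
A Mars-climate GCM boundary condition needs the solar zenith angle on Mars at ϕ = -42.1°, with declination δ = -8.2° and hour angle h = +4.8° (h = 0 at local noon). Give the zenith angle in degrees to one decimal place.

cos θ_z = sin ϕ sin δ + cos ϕ cos δ cos h = 0.095622 + 0.731814 = 0.827436.
θ_z = arccos(0.827436) = 34.2°.

θ_z = 34.2°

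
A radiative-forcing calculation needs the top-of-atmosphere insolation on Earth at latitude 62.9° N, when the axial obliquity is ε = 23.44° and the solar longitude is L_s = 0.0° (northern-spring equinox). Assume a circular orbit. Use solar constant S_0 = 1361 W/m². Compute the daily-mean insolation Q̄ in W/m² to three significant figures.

Q̄ ≈ 197 W/m²

Solar declination: sin δ = sin ε · sin L_s = sin 23.44° × sin 0.0° = 0.00000, so δ = +0.000°.
cos h₀ = −tan(+62.9°) tan(+0.000°) = -0.0000, h₀ = 1.5708 rad.
Bracket: h₀ sin ϕ sin δ + cos ϕ cos δ sin h₀ = 1.5708×0.89021×0.00000 + 0.45554×1.00000×1.00000 = 0.000000 + 0.455540 = 0.455540.
Q̄ = (S_0/π) × [bracket] = (1361/π) × 0.455540 = 197.3 W/m².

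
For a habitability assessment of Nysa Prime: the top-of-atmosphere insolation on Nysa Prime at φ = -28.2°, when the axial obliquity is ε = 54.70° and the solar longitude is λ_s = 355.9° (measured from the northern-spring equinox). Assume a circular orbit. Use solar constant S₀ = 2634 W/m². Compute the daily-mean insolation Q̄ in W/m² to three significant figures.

Q̄ ≈ 774 W/m²

Solar declination: sin δ = sin ε · sin λ_s = sin 54.70° × sin 355.9° = -0.05835, so δ = -3.345°.
cos H₀ = −tan(-28.2°) tan(-3.345°) = -0.0313, H₀ = 1.6021 rad.
Bracket: H₀ sin φ sin δ + cos φ cos δ sin H₀ = 1.6021×-0.47255×-0.05835 + 0.88130×0.99830×0.99951 = 0.044175 + 0.879371 = 0.923546.
Q̄ = (S₀/π) × [bracket] = (2634/π) × 0.923546 = 774.3 W/m².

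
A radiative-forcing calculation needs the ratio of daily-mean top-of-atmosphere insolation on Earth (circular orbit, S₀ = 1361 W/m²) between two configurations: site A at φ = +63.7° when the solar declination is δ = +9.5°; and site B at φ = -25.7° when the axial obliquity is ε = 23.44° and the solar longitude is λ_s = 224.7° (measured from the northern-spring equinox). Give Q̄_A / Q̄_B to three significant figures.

— Configuration A (φ=+63.7°):
cos H₀ = −tan(+63.7°) tan(+9.500°) = -0.3386, H₀ = 1.9162 rad.
Bracket: H₀ sin φ sin δ + cos φ cos δ sin H₀ = 1.9162×0.89649×0.16505 + 0.44307×0.98629×0.94093 = 0.283532 + 0.411182 = 0.694714.
Q̄ = (S₀/π) × [bracket] = (1361/π) × 0.694714 = 300.96 W/m².
— Configuration B (φ=-25.7°):
Solar declination: sin δ = sin ε · sin λ_s = sin 23.44° × sin 224.7° = -0.27980, so δ = -16.248°.
cos H₀ = −tan(-25.7°) tan(-16.248°) = -0.1403, H₀ = 1.7115 rad.
Bracket: H₀ sin φ sin δ + cos φ cos δ sin H₀ = 1.7115×-0.43366×-0.27980 + 0.90108×0.96006×0.99011 = 0.207670 + 0.856535 = 1.064205.
Q̄ = (S₀/π) × [bracket] = (1361/π) × 1.064205 = 461.03 W/m².
Ratio Q̄_A / Q̄_B = 300.96 / 461.03 = 0.6528.

Q̄_A / Q̄_B ≈ 0.653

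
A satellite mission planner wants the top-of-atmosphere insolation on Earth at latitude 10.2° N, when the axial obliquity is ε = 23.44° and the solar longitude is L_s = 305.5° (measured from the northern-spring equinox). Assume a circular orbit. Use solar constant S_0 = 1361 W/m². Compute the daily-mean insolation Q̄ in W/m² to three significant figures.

Solar declination: sin δ = sin ε · sin L_s = sin 23.44° × sin 305.5° = -0.32385, so δ = -18.896°.
cos h₀ = −tan(+10.2°) tan(-18.896°) = 0.0616, h₀ = 1.5092 rad.
Bracket: h₀ sin ϕ sin δ + cos ϕ cos δ sin h₀ = 1.5092×0.17708×-0.32385 + 0.98420×0.94611×0.99810 = -0.086549 + 0.929392 = 0.842843.
Q̄ = (S_0/π) × [bracket] = (1361/π) × 0.842843 = 365.1 W/m².

Q̄ ≈ 365 W/m²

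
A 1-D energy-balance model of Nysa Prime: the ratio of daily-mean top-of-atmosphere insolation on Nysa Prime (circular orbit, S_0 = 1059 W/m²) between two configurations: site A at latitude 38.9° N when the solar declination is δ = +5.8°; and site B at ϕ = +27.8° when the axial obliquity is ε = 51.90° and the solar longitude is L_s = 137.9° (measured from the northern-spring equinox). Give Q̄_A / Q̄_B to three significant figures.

Q̄_A / Q̄_B ≈ 0.744

— Configuration A (ϕ=+38.9°):
cos h₀ = −tan(+38.9°) tan(+5.800°) = -0.0820, h₀ = 1.6529 rad.
Bracket: h₀ sin ϕ sin δ + cos ϕ cos δ sin h₀ = 1.6529×0.62796×0.10106 + 0.77824×0.99488×0.99664 = 0.104896 + 0.771654 = 0.876550.
Q̄ = (S_0/π) × [bracket] = (1059/π) × 0.876550 = 295.48 W/m².
— Configuration B (ϕ=+27.8°):
Solar declination: sin δ = sin ε · sin L_s = sin 51.90° × sin 137.9° = 0.52758, so δ = +31.842°.
cos h₀ = −tan(+27.8°) tan(+31.842°) = -0.3274, h₀ = 1.9044 rad.
Bracket: h₀ sin ϕ sin δ + cos ϕ cos δ sin h₀ = 1.9044×0.46639×0.52758 + 0.88458×0.84950×0.94487 = 0.468593 + 0.710023 = 1.178616.
Q̄ = (S_0/π) × [bracket] = (1059/π) × 1.178616 = 397.30 W/m².
Ratio Q̄_A / Q̄_B = 295.48 / 397.30 = 0.7437.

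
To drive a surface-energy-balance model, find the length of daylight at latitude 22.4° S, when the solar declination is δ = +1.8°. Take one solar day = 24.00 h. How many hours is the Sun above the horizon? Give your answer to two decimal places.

cos h₀ = −tan ϕ · tan δ = −tan(-22.4°) × tan(+1.800°) = 0.0130, so h₀ = 1.5578 rad = 89.26°.
Daylight = 2h₀/(2π) × 24.00 h = (1.5578/π) × 24.00 = 11.90 h.

11.90 h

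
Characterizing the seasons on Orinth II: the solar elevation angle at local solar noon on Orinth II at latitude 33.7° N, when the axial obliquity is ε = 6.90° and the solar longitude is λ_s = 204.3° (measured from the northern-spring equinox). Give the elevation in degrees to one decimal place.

53.5°

Solar declination: sin δ = sin ε · sin λ_s = sin 6.90° × sin 204.3° = -0.04944, so δ = -2.834°.
At local noon the hour angle is zero, so the zenith angle equals |φ − δ| = |+33.7° − (-2.834°)| = 36.534°.
Elevation = 90° − 36.534° = 53.5°.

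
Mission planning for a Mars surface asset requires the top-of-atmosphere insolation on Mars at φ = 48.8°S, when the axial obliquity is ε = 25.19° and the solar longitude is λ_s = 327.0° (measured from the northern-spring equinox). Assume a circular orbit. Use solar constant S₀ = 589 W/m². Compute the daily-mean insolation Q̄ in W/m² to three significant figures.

Q̄ ≈ 176 W/m²

Solar declination: sin δ = sin ε · sin λ_s = sin 25.19° × sin 327.0° = -0.23181, so δ = -13.404°.
cos H₀ = −tan(-48.8°) tan(-13.404°) = -0.2722, H₀ = 1.8465 rad.
Bracket: H₀ sin φ sin δ + cos φ cos δ sin H₀ = 1.8465×-0.75241×-0.23181 + 0.65869×0.97276×0.96224 = 0.322059 + 0.616553 = 0.938612.
Q̄ = (S₀/π) × [bracket] = (589/π) × 0.938612 = 176.0 W/m².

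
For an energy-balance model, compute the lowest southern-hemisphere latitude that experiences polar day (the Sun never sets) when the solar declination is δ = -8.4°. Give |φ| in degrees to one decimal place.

|φ| = 81.6°

Polar day requires cos H₀ = −tan φ tan δ ≤ −1, i.e. tan φ tan δ ≥ 1.
The boundary is |tan φ| · |tan δ| = 1, so |φ| = 90° − |δ| = 90° − 8.4° = 81.6° in the southern hemisphere.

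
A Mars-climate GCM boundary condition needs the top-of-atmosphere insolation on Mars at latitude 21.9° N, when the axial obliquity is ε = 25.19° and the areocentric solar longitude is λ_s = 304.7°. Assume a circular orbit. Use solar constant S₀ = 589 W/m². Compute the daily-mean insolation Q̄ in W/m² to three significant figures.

Q̄ ≈ 126 W/m²

sin δ = sin 25.19° × sin 304.7° = -0.34992, so δ = -20.483°.
cos H₀ = −tan(+21.9°) tan(-20.483°) = 0.1502, H₀ = 1.4201 rad.
Bracket: H₀ sin φ sin δ + cos φ cos δ sin H₀ = 1.4201×0.37299×-0.34992 + 0.92784×0.93678×0.98866 = -0.185347 + 0.859325 = 0.673978.
Q̄ = (S₀/π) × [bracket] = (589/π) × 0.673978 = 126.4 W/m².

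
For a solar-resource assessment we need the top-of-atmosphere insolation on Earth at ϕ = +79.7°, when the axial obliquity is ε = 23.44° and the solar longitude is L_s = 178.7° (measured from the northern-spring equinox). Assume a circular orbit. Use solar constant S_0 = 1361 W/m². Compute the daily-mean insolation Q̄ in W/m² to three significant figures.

Solar declination: sin δ = sin ε · sin L_s = sin 23.44° × sin 178.7° = 0.00902, so δ = +0.517°.
cos h₀ = −tan(+79.7°) tan(+0.517°) = -0.0497, h₀ = 1.6205 rad.
Bracket: h₀ sin ϕ sin δ + cos ϕ cos δ sin h₀ = 1.6205×0.98389×0.00902 + 0.17880×0.99996×0.99877 = 0.014381 + 0.178573 = 0.192954.
Q̄ = (S_0/π) × [bracket] = (1361/π) × 0.192954 = 83.59 W/m².

Q̄ ≈ 83.6 W/m²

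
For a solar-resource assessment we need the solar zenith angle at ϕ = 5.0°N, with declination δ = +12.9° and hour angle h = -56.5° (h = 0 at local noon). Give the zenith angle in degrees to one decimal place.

cos θ_z = sin ϕ sin δ + cos ϕ cos δ cos h = 0.019458 + 0.535959 = 0.555417.
θ_z = arccos(0.555417) = 56.3°.

θ_z = 56.3°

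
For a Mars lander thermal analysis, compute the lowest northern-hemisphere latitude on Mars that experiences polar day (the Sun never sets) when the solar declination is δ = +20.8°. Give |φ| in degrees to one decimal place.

Polar day requires cos H₀ = −tan φ tan δ ≤ −1, i.e. tan φ tan δ ≥ 1.
The boundary is |tan φ| · |tan δ| = 1, so |φ| = 90° − |δ| = 90° − 20.8° = 69.2° in the northern hemisphere.

|φ| = 69.2°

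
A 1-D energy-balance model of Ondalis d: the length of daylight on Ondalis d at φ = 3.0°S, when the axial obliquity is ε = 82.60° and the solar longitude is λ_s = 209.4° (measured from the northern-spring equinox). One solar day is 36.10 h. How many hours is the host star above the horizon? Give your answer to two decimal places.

Solar declination: sin δ = sin ε · sin λ_s = sin 82.60° × sin 209.4° = -0.48682, so δ = -29.131°.
cos H₀ = −tan φ · tan δ = −tan(-3.0°) × tan(-29.131°) = -0.0292, so H₀ = 1.6000 rad = 91.67°.
Daylight = 2H₀/(2π) × 36.10 h = (1.6000/π) × 36.10 = 18.39 h.

18.39 h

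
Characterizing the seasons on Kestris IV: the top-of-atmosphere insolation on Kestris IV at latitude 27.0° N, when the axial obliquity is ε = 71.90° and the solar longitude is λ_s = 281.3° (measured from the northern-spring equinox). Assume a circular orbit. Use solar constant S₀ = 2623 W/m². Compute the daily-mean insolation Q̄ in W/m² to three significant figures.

Solar declination: sin δ = sin ε · sin λ_s = sin 71.90° × sin 281.3° = -0.93209, so δ = -68.763°.
cos H₀ = −tan(+27.0°) tan(-68.763°) = 1.3111 ≥ 1 ⇒ polar night, H₀ = 0 and Q̄ = 0.

Q̄ ≈ 0.00 W/m²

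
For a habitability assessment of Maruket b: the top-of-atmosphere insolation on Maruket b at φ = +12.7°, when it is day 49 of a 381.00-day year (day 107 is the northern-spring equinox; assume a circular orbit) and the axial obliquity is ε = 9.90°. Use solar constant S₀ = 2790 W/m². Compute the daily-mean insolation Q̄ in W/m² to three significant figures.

Q̄ ≈ 815 W/m²

Solar longitude: λ_s = 360° × (49 − 107)/381.00 = -54.803°, i.e. -54.803° + 360° = 305.197°.
sin δ = sin 9.90° × sin 305.197° = -0.14050, so δ = -8.077°.
cos H₀ = −tan(+12.7°) tan(-8.077°) = 0.0320, H₀ = 1.5388 rad.
Bracket: H₀ sin φ sin δ + cos φ cos δ sin H₀ = 1.5388×0.21985×-0.14050 + 0.97553×0.99008×0.99949 = -0.047532 + 0.965360 = 0.917828.
Q̄ = (S₀/π) × [bracket] = (2790/π) × 0.917828 = 815.1 W/m².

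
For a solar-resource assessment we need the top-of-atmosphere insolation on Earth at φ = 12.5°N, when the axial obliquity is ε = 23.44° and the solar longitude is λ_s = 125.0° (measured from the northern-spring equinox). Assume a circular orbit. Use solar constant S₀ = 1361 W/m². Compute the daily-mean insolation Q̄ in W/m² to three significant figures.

Solar declination: sin δ = sin ε · sin λ_s = sin 23.44° × sin 125.0° = 0.32585, so δ = +19.017°.
cos H₀ = −tan(+12.5°) tan(+19.017°) = -0.0764, H₀ = 1.6473 rad.
Bracket: H₀ sin φ sin δ + cos φ cos δ sin H₀ = 1.6473×0.21644×0.32585 + 0.97630×0.94542×0.99708 = 0.116179 + 0.920318 = 1.036497.
Q̄ = (S₀/π) × [bracket] = (1361/π) × 1.036497 = 449.0 W/m².

Q̄ ≈ 449 W/m²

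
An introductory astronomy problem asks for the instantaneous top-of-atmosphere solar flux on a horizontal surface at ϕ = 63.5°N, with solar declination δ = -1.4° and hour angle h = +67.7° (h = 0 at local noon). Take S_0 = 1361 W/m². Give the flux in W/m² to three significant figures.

201 W/m²

cos θ_z = sin ϕ sin δ + cos ϕ cos δ cos h = -0.021865 + 0.169262 = 0.147397.
Flux = S_0 · cos θ_z = 1361 × 0.147397 = 200.6 W/m².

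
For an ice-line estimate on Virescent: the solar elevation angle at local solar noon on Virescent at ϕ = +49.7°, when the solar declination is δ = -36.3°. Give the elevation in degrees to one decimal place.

At local noon the hour angle is zero, so the zenith angle equals |ϕ − δ| = |+49.7° − (-36.300°)| = 86.000°.
Elevation = 90° − 86.000° = 4.0°.

4.0°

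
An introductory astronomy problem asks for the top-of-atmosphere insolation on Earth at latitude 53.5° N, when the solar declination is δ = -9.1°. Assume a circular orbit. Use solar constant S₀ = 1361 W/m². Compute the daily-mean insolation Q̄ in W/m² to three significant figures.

Q̄ ≈ 174 W/m²

cos H₀ = −tan(+53.5°) tan(-9.100°) = 0.2165, H₀ = 1.3526 rad.
Bracket: H₀ sin φ sin δ + cos φ cos δ sin H₀ = 1.3526×0.80386×-0.15816 + 0.59482×0.98741×0.97629 = -0.171968 + 0.573406 = 0.401438.
Q̄ = (S₀/π) × [bracket] = (1361/π) × 0.401438 = 173.9 W/m².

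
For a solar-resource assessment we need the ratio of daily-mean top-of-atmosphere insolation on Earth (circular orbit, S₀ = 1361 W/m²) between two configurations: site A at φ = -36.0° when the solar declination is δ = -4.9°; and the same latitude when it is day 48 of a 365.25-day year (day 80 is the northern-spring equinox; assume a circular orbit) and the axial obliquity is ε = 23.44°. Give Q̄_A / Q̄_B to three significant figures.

Q̄_A / Q̄_B ≈ 0.893

— Configuration A (φ=-36.0°):
cos H₀ = −tan(-36.0°) tan(-4.900°) = -0.0623, H₀ = 1.6331 rad.
Bracket: H₀ sin φ sin δ + cos φ cos δ sin H₀ = 1.6331×-0.58779×-0.08542 + 0.80902×0.99635×0.99806 = 0.081996 + 0.804503 = 0.886499.
Q̄ = (S₀/π) × [bracket] = (1361/π) × 0.886499 = 384.05 W/m².
— Configuration B (φ=-36.0°):
Solar longitude: λ_s = 360° × (48 − 80)/365.25 = -31.540°, i.e. -31.540° + 360° = 328.460°.
sin δ = sin 23.44° × sin 328.460° = -0.20808, so δ = -12.010°.
cos H₀ = −tan(-36.0°) tan(-12.010°) = -0.1546, H₀ = 1.7260 rad.
Bracket: H₀ sin φ sin δ + cos φ cos δ sin H₀ = 1.7260×-0.58779×-0.20808 + 0.80902×0.97811×0.98798 = 0.211102 + 0.781799 = 0.992901.
Q̄ = (S₀/π) × [bracket] = (1361/π) × 0.992901 = 430.14 W/m².
Ratio Q̄_A / Q̄_B = 384.05 / 430.14 = 0.8928.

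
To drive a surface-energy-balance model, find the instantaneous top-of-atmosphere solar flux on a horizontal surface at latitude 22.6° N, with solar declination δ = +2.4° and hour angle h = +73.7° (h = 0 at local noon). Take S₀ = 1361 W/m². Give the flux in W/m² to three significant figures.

cos θ_z = sin φ sin δ + cos φ cos δ cos h = 0.016093 + 0.258887 = 0.274980.
Flux = S₀ · cos θ_z = 1361 × 0.274980 = 374.2 W/m².

374 W/m²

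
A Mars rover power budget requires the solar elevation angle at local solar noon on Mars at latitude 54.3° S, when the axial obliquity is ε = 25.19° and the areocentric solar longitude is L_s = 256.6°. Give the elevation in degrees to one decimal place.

sin δ = sin 25.19° × sin 256.6° = -0.41403, so δ = -24.459°.
At local noon the hour angle is zero, so the zenith angle equals |ϕ − δ| = |-54.3° − (-24.459°)| = 29.841°.
Elevation = 90° − 29.841° = 60.2°.

60.2°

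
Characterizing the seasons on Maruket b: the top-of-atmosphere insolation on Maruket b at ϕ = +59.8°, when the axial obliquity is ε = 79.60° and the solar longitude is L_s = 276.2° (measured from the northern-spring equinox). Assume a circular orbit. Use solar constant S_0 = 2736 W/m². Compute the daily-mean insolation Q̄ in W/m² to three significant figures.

Q̄ ≈ 0.00 W/m²

Solar declination: sin δ = sin ε · sin L_s = sin 79.60° × sin 276.2° = -0.97782, so δ = -77.910°.
cos h₀ = −tan(+59.8°) tan(-77.910°) = 8.0211 ≥ 1 ⇒ polar night, h₀ = 0 and Q̄ = 0.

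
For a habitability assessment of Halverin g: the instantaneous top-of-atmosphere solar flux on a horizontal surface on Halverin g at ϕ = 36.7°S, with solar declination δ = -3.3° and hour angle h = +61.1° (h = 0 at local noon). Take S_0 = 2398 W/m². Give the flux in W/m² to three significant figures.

cos θ_z = sin ϕ sin δ + cos ϕ cos δ cos h = 0.034402 + 0.386842 = 0.421244.
Flux = S_0 · cos θ_z = 2398 × 0.421244 = 1010 W/m².

1.01e+03 W/m²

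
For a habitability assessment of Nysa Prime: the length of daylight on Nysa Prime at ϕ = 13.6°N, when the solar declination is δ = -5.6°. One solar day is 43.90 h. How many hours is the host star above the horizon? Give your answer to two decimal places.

cos h₀ = −tan ϕ · tan δ = −tan(+13.6°) × tan(-5.600°) = 0.0237, so h₀ = 1.5471 rad = 88.64°.
Daylight = 2h₀/(2π) × 43.90 h = (1.5471/π) × 43.90 = 21.62 h.

21.62 h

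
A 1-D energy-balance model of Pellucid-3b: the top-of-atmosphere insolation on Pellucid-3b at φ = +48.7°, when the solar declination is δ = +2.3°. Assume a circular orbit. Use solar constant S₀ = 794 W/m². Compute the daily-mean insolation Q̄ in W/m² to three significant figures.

cos H₀ = −tan(+48.7°) tan(+2.300°) = -0.0457, H₀ = 1.6165 rad.
Bracket: H₀ sin φ sin δ + cos φ cos δ sin H₀ = 1.6165×0.75126×0.04013 + 0.66000×0.99919×0.99895 = 0.048734 + 0.658773 = 0.707507.
Q̄ = (S₀/π) × [bracket] = (794/π) × 0.707507 = 178.8 W/m².

Q̄ ≈ 179 W/m²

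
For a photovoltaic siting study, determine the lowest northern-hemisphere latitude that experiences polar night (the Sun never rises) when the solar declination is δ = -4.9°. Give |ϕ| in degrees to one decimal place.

Polar night requires cos h₀ = −tan ϕ tan δ ≥ 1, i.e. tan ϕ tan δ ≤ −1.
The boundary is |tan ϕ| · |tan δ| = 1, so |ϕ| = 90° − |δ| = 90° − 4.9° = 85.1° in the northern hemisphere.

|ϕ| = 85.1°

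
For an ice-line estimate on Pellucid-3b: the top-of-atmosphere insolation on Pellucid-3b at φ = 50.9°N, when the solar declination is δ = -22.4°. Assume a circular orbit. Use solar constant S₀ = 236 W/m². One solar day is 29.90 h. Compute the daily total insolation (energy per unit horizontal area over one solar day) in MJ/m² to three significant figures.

cos H₀ = −tan(+50.9°) tan(-22.400°) = 0.5072, H₀ = 1.0389 rad.
Bracket: H₀ sin φ sin δ + cos φ cos δ sin H₀ = 1.0389×0.77605×-0.38107 + 0.63068×0.92455×0.86184 = -0.307233 + 0.502535 = 0.195302.
Q̄ = (S₀/π) × [bracket] = (236/π) × 0.195302 = 14.671 W/m².
Daily total = Q̄ × 29.90 h × 3600 s/h = 14.671 × 29.90 × 3600 / 10⁶ = 1.579 MJ/m².

1.58 MJ/m²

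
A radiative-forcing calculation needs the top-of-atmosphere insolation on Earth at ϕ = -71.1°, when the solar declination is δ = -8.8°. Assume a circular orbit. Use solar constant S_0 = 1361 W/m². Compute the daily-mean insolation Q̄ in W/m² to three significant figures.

Q̄ ≈ 252 W/m²

cos h₀ = −tan(-71.1°) tan(-8.800°) = -0.4522, h₀ = 2.0400 rad.
Bracket: h₀ sin ϕ sin δ + cos ϕ cos δ sin h₀ = 2.0400×-0.94609×-0.15299 + 0.32392×0.98823×0.89194 = 0.295274 + 0.285517 = 0.580791.
Q̄ = (S_0/π) × [bracket] = (1361/π) × 0.580791 = 251.6 W/m².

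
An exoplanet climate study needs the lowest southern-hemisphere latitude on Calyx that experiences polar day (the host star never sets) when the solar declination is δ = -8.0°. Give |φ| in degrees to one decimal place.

Polar day requires cos H₀ = −tan φ tan δ ≤ −1, i.e. tan φ tan δ ≥ 1.
The boundary is |tan φ| · |tan δ| = 1, so |φ| = 90° − |δ| = 90° − 8.0° = 82.0° in the southern hemisphere.

|φ| = 82.0°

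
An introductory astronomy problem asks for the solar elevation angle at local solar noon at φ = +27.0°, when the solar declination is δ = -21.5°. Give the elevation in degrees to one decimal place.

At local noon the hour angle is zero, so the zenith angle equals |φ − δ| = |+27.0° − (-21.500°)| = 48.500°.
Elevation = 90° − 48.500° = 41.5°.

41.5°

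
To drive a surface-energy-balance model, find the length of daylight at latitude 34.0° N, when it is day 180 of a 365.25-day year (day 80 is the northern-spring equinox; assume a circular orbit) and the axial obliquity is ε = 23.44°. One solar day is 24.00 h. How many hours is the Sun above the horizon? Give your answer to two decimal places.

Solar longitude: λ_s = 360° × (180 − 80)/365.25 = 98.563°.
sin δ = sin 23.44° × sin 98.563° = 0.39335, so δ = +23.163°.
cos H₀ = −tan φ · tan δ = −tan(+34.0°) × tan(+23.163°) = -0.2886, so H₀ = 1.8635 rad = 106.77°.
Daylight = 2H₀/(2π) × 24.00 h = (1.8635/π) × 24.00 = 14.24 h.

14.24 h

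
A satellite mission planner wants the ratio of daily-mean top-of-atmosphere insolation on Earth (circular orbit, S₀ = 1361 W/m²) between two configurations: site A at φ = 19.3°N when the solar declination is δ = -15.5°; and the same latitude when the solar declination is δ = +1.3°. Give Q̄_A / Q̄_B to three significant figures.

— Configuration A (φ=+19.3°):
cos H₀ = −tan(+19.3°) tan(-15.500°) = 0.0971, H₀ = 1.4735 rad.
Bracket: H₀ sin φ sin δ + cos φ cos δ sin H₀ = 1.4735×0.33051×-0.26724 + 0.94380×0.96363×0.99527 = -0.130148 + 0.905172 = 0.775024.
Q̄ = (S₀/π) × [bracket] = (1361/π) × 0.775024 = 335.76 W/m².
— Configuration B (φ=+19.3°):
cos H₀ = −tan(+19.3°) tan(+1.300°) = -0.0079, H₀ = 1.5787 rad.
Bracket: H₀ sin φ sin δ + cos φ cos δ sin H₀ = 1.5787×0.33051×0.02269 + 0.94380×0.99974×0.99997 = 0.011839 + 0.943526 = 0.955365.
Q̄ = (S₀/π) × [bracket] = (1361/π) × 0.955365 = 413.88 W/m².
Ratio Q̄_A / Q̄_B = 335.76 / 413.88 = 0.8112.

Q̄_A / Q̄_B ≈ 0.811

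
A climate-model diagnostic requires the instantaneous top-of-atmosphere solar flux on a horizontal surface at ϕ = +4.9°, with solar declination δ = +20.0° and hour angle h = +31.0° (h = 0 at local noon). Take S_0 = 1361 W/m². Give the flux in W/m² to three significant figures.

1.13e+03 W/m²

cos θ_z = sin ϕ sin δ + cos ϕ cos δ cos h = 0.029214 + 0.802530 = 0.831744.
Flux = S_0 · cos θ_z = 1361 × 0.831744 = 1132 W/m².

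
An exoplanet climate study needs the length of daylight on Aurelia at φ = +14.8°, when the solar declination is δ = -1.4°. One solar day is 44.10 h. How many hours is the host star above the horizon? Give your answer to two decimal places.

cos H₀ = −tan φ · tan δ = −tan(+14.8°) × tan(-1.400°) = 0.0065, so H₀ = 1.5643 rad = 89.63°.
Daylight = 2H₀/(2π) × 44.10 h = (1.5643/π) × 44.10 = 21.96 h.

21.96 h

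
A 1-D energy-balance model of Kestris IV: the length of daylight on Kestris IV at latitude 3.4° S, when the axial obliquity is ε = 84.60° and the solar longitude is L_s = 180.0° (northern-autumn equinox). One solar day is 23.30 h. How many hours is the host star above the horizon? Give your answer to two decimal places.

Solar declination: sin δ = sin ε · sin L_s = sin 84.60° × sin 180.0° = 0.00000, so δ = +0.000°.
cos h₀ = −tan ϕ · tan δ = −tan(-3.4°) × tan(+0.000°) = 0.0000, so h₀ = 1.5708 rad = 90.00°.
Daylight = 2h₀/(2π) × 23.30 h = (1.5708/π) × 23.30 = 11.65 h.

11.65 h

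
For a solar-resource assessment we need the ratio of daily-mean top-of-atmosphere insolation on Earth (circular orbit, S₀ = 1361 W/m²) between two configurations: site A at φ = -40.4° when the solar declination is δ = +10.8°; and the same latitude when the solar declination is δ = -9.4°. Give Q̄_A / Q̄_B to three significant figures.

— Configuration A (φ=-40.4°):
cos H₀ = −tan(-40.4°) tan(+10.800°) = 0.1623, H₀ = 1.4077 rad.
Bracket: H₀ sin φ sin δ + cos φ cos δ sin H₀ = 1.4077×-0.64812×0.18738 + 0.76154×0.98229×0.98673 = -0.170958 + 0.738126 = 0.567168.
Q̄ = (S₀/π) × [bracket] = (1361/π) × 0.567168 = 245.71 W/m².
— Configuration B (φ=-40.4°):
cos H₀ = −tan(-40.4°) tan(-9.400°) = -0.1409, H₀ = 1.7122 rad.
Bracket: H₀ sin φ sin δ + cos φ cos δ sin H₀ = 1.7122×-0.64812×-0.16333 + 0.76154×0.98657×0.99002 = 0.181249 + 0.743814 = 0.925063.
Q̄ = (S₀/π) × [bracket] = (1361/π) × 0.925063 = 400.76 W/m².
Ratio Q̄_A / Q̄_B = 245.71 / 400.76 = 0.6131.

Q̄_A / Q̄_B ≈ 0.613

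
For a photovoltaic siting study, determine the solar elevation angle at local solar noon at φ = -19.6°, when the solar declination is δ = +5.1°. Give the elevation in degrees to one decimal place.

At local noon the hour angle is zero, so the zenith angle equals |φ − δ| = |-19.6° − (+5.100°)| = 24.700°.
Elevation = 90° − 24.700° = 65.3°.

65.3°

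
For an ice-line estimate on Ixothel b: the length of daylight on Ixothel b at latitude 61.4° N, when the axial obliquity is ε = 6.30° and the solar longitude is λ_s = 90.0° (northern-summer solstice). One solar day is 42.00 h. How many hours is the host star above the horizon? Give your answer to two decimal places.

Solar declination: sin δ = sin ε · sin λ_s = sin 6.30° × sin 90.0° = 0.10973, so δ = +6.300°.
cos H₀ = −tan φ · tan δ = −tan(+61.4°) × tan(+6.300°) = -0.2025, so H₀ = 1.7747 rad = 101.68°.
Daylight = 2H₀/(2π) × 42.00 h = (1.7747/π) × 42.00 = 23.73 h.

23.73 h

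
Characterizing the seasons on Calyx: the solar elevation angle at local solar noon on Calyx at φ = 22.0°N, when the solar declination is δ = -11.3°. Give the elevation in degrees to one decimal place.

At local noon the hour angle is zero, so the zenith angle equals |φ − δ| = |+22.0° − (-11.300°)| = 33.300°.
Elevation = 90° − 33.300° = 56.7°.

56.7°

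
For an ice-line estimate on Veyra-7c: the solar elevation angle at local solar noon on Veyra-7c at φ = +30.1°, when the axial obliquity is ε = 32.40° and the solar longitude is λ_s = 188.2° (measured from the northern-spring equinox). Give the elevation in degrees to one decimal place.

Solar declination: sin δ = sin ε · sin λ_s = sin 32.40° × sin 188.2° = -0.07642, so δ = -4.383°.
At local noon the hour angle is zero, so the zenith angle equals |φ − δ| = |+30.1° − (-4.383°)| = 34.483°.
Elevation = 90° − 34.483° = 55.5°.

55.5°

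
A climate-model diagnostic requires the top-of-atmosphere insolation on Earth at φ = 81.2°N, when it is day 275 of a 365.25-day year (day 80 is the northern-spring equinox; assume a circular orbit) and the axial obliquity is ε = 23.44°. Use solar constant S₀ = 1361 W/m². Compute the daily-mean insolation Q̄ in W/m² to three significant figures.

Solar longitude: λ_s = 360° × (275 − 80)/365.25 = 192.197°.
sin δ = sin 23.44° × sin 192.197° = -0.08404, so δ = -4.821°.
cos H₀ = −tan(+81.2°) tan(-4.821°) = 0.5448, H₀ = 0.9946 rad.
Bracket: H₀ sin φ sin δ + cos φ cos δ sin H₀ = 0.9946×0.98823×-0.08404 + 0.15299×0.99646×0.83856 = -0.082602 + 0.127837 = 0.045235.
Q̄ = (S₀/π) × [bracket] = (1361/π) × 0.045235 = 19.60 W/m².

Q̄ ≈ 19.6 W/m²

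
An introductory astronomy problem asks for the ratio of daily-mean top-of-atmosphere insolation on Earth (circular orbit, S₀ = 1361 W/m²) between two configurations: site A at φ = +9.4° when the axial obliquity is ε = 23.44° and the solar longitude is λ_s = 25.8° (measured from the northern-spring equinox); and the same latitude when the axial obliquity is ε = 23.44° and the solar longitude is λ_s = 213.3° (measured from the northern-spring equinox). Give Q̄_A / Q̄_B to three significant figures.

Q̄_A / Q̄_B ≈ 1.12

— Configuration A (φ=+9.4°):
Solar declination: sin δ = sin ε · sin λ_s = sin 23.44° × sin 25.8° = 0.17313, so δ = +9.970°.
cos H₀ = −tan(+9.4°) tan(+9.970°) = -0.0291, H₀ = 1.5999 rad.
Bracket: H₀ sin φ sin δ + cos φ cos δ sin H₀ = 1.5999×0.16333×0.17313 + 0.98657×0.98490×0.99958 = 0.045241 + 0.971265 = 1.016506.
Q̄ = (S₀/π) × [bracket] = (1361/π) × 1.016506 = 440.37 W/m².
— Configuration B (φ=+9.4°):
Solar declination: sin δ = sin ε · sin λ_s = sin 23.44° × sin 213.3° = -0.21839, so δ = -12.615°.
cos H₀ = −tan(+9.4°) tan(-12.615°) = 0.0370, H₀ = 1.5337 rad.
Bracket: H₀ sin φ sin δ + cos φ cos δ sin H₀ = 1.5337×0.16333×-0.21839 + 0.98657×0.97586×0.99931 = -0.054707 + 0.962090 = 0.907383.
Q̄ = (S₀/π) × [bracket] = (1361/π) × 0.907383 = 393.10 W/m².
Ratio Q̄_A / Q̄_B = 440.37 / 393.10 = 1.120.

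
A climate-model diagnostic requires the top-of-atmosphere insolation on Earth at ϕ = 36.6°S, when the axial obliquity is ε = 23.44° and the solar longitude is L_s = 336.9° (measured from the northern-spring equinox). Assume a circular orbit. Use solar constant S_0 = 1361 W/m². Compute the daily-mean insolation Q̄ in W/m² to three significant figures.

Q̄ ≈ 409 W/m²

Solar declination: sin δ = sin ε · sin L_s = sin 23.44° × sin 336.9° = -0.15607, so δ = -8.979°.
cos h₀ = −tan(-36.6°) tan(-8.979°) = -0.1173, h₀ = 1.6884 rad.
Bracket: h₀ sin ϕ sin δ + cos ϕ cos δ sin h₀ = 1.6884×-0.59622×-0.15607 + 0.80282×0.98775×0.99309 = 0.157109 + 0.787506 = 0.944615.
Q̄ = (S_0/π) × [bracket] = (1361/π) × 0.944615 = 409.2 W/m².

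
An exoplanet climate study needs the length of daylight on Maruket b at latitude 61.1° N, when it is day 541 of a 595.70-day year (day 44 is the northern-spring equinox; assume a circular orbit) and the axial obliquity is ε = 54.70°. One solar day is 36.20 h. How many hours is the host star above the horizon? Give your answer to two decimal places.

Solar longitude: λ_s = 360° × (541 − 44)/595.70 = 300.353°.
sin δ = sin 54.70° × sin 300.353° = -0.70427, so δ = -44.771°.
cos H₀ = −tan φ · tan δ = 1.7971 ≥ 1, so the host star never rises (polar night) and H₀ = 0.
Daylight = 2H₀/(2π) × 36.20 h = (0.0000/π) × 36.20 = 0.00 h.

0.00 h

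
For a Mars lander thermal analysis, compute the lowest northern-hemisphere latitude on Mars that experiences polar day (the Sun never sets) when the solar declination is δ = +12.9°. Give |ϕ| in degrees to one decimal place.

Polar day requires cos h₀ = −tan ϕ tan δ ≤ −1, i.e. tan ϕ tan δ ≥ 1.
The boundary is |tan ϕ| · |tan δ| = 1, so |ϕ| = 90° − |δ| = 90° − 12.9° = 77.1° in the northern hemisphere.

|ϕ| = 77.1°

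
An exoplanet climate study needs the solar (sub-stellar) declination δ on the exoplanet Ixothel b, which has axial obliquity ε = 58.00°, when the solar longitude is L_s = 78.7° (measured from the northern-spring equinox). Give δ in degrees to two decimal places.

sin δ = sin ε · sin L_s = sin 58.00° × sin 78.7° = 0.831608.
δ = arcsin(0.831608) = +56.26°.

δ = +56.26°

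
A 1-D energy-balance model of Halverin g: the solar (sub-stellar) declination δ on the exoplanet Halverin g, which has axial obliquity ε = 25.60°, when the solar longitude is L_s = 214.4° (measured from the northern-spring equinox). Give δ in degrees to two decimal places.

sin δ = sin ε · sin L_s = sin 25.60° × sin 214.4° = -0.244114.
δ = arcsin(-0.244114) = -14.13°.

δ = -14.13°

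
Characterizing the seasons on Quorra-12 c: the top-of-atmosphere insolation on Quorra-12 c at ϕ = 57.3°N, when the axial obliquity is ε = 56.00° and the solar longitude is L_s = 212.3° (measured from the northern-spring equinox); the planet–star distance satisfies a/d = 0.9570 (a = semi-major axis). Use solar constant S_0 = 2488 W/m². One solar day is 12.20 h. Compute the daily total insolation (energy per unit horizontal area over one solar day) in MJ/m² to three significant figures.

Solar declination: sin δ = sin ε · sin L_s = sin 56.00° × sin 212.3° = -0.44300, so δ = -26.295°.
cos h₀ = −tan(+57.3°) tan(-26.295°) = 0.7697, h₀ = 0.6924 rad.
Bracket: h₀ sin ϕ sin δ + cos ϕ cos δ sin h₀ = 0.6924×0.84151×-0.44300 + 0.54024×0.89652×0.63842 = -0.258119 + 0.309210 = 0.051091.
Inverse-square distance factor (a/d)² = 0.9570² = 0.915849.
Q̄ = (S_0/π) × 0.915849 × [bracket] = (2488/π) × 0.915849 × 0.051091 = 37.057 W/m².
Daily total = Q̄ × 12.20 h × 3600 s/h = 37.057 × 12.20 × 3600 / 10⁶ = 1.628 MJ/m².

1.63 MJ/m²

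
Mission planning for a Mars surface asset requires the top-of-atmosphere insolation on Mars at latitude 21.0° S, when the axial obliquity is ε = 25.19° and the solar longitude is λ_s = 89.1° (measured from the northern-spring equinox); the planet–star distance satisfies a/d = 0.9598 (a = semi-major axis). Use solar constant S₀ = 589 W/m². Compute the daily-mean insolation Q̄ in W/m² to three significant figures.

Solar declination: sin δ = sin ε · sin λ_s = sin 25.19° × sin 89.1° = 0.42557, so δ = +25.187°.
cos H₀ = −tan(-21.0°) tan(+25.187°) = 0.1805, H₀ = 1.3893 rad.
Bracket: H₀ sin φ sin δ + cos φ cos δ sin H₀ = 1.3893×-0.35837×0.42557 + 0.93358×0.90493×0.98357 = -0.211884 + 0.830944 = 0.619060.
Inverse-square distance factor (a/d)² = 0.9598² = 0.921216.
Q̄ = (S₀/π) × 0.921216 × [bracket] = (589/π) × 0.921216 × 0.619060 = 106.9 W/m².

Q̄ ≈ 107 W/m²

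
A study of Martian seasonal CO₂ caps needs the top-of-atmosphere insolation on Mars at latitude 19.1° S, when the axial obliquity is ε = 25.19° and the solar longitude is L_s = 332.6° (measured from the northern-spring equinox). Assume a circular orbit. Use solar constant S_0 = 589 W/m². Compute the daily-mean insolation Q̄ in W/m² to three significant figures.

Q̄ ≈ 193 W/m²

Solar declination: sin δ = sin ε · sin L_s = sin 25.19° × sin 332.6° = -0.19587, so δ = -11.296°.
cos h₀ = −tan(-19.1°) tan(-11.296°) = -0.0692, h₀ = 1.6400 rad.
Bracket: h₀ sin ϕ sin δ + cos ϕ cos δ sin h₀ = 1.6400×-0.32722×-0.19587 + 0.94495×0.98063×0.99761 = 0.105112 + 0.924432 = 1.029544.
Q̄ = (S_0/π) × [bracket] = (589/π) × 1.029544 = 193.0 W/m².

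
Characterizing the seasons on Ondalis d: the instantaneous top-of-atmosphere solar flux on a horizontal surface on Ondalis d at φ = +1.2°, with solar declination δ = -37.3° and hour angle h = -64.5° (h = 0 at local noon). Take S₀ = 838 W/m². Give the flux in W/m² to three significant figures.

cos θ_z = sin φ sin δ + cos φ cos δ cos h = -0.012691 + 0.342385 = 0.329694.
Flux = S₀ · cos θ_z = 838 × 0.329694 = 276.3 W/m².

276 W/m²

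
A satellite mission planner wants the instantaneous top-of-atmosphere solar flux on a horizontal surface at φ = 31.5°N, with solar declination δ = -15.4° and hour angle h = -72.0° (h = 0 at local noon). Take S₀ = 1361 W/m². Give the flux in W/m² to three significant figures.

cos θ_z = sin φ sin δ + cos φ cos δ cos h = -0.138753 + 0.254020 = 0.115267.
Flux = S₀ · cos θ_z = 1361 × 0.115267 = 156.9 W/m².

157 W/m²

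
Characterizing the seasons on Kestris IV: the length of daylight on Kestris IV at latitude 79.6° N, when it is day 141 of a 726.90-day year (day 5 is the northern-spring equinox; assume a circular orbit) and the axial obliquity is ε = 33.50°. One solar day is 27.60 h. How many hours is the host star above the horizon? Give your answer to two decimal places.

27.60 h

Solar longitude: L_s = 360° × (141 − 5)/726.90 = 67.355°.
sin δ = sin 33.50° × sin 67.355° = 0.50939, so δ = +30.623°.
Sunrise equation: cos h₀ = −tan ϕ · tan δ = -3.2252 ≤ −1, so the host star never sets (polar day) and h₀ = π.
Daylight = 2h₀/(2π) × 27.60 h = (3.1416/π) × 27.60 = 27.60 h.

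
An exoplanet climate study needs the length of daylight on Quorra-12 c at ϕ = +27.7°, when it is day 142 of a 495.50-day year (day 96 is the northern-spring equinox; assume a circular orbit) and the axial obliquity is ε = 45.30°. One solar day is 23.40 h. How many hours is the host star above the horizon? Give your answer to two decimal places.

13.38 h

Solar longitude: L_s = 360° × (142 − 96)/495.50 = 33.421°.
sin δ = sin 45.30° × sin 33.421° = 0.39150, so δ = +23.048°.
cos h₀ = −tan ϕ · tan δ = −tan(+27.7°) × tan(+23.048°) = -0.2234, so h₀ = 1.7961 rad = 102.91°.
Daylight = 2h₀/(2π) × 23.40 h = (1.7961/π) × 23.40 = 13.38 h.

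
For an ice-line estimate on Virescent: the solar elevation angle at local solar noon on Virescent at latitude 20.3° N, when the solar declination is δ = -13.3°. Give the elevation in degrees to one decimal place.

56.4°

At local noon the hour angle is zero, so the zenith angle equals |φ − δ| = |+20.3° − (-13.300°)| = 33.600°.
Elevation = 90° − 33.600° = 56.4°.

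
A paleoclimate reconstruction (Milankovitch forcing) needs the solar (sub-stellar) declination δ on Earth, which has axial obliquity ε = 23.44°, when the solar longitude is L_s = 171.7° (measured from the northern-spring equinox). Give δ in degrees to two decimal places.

δ = +3.29°

sin δ = sin ε · sin L_s = sin 23.44° × sin 171.7° = 0.057423.
δ = arcsin(0.057423) = +3.29°.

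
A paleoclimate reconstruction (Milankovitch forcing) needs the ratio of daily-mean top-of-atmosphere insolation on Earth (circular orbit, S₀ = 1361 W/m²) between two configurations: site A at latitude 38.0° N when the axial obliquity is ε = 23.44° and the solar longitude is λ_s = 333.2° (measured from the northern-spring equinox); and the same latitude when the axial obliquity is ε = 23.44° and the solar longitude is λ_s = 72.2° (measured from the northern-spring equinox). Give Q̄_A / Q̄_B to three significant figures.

Q̄_A / Q̄_B ≈ 0.538

— Configuration A (φ=+38.0°):
Solar declination: sin δ = sin ε · sin λ_s = sin 23.44° × sin 333.2° = -0.17935, so δ = -10.332°.
cos H₀ = −tan(+38.0°) tan(-10.332°) = 0.1424, H₀ = 1.4279 rad.
Bracket: H₀ sin φ sin δ + cos φ cos δ sin H₀ = 1.4279×0.61566×-0.17935 + 0.78801×0.98378×0.98980 = -0.157667 + 0.767321 = 0.609654.
Q̄ = (S₀/π) × [bracket] = (1361/π) × 0.609654 = 264.11 W/m².
— Configuration B (φ=+38.0°):
Solar declination: sin δ = sin ε · sin λ_s = sin 23.44° × sin 72.2° = 0.37875, so δ = +22.256°.
cos H₀ = −tan(+38.0°) tan(+22.256°) = -0.3197, H₀ = 1.8962 rad.
Bracket: H₀ sin φ sin δ + cos φ cos δ sin H₀ = 1.8962×0.61566×0.37875 + 0.78801×0.92550×0.94751 = 0.442158 + 0.691022 = 1.133180.
Q̄ = (S₀/π) × [bracket] = (1361/π) × 1.133180 = 490.92 W/m².
Ratio Q̄_A / Q̄_B = 264.11 / 490.92 = 0.5380.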